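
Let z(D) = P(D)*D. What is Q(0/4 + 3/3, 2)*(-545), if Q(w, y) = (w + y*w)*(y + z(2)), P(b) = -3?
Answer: 6540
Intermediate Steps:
z(D) = -3*D
Q(w, y) = (-6 + y)*(w + w*y) (Q(w, y) = (w + y*w)*(y - 3*2) = (w + w*y)*(y - 6) = (w + w*y)*(-6 + y) = (-6 + y)*(w + w*y))
Q(0/4 + 3/3, 2)*(-545) = ((0/4 + 3/3)*(-6 + 2**2 - 5*2))*(-545) = ((0*(1/4) + 3*(1/3))*(-6 + 4 - 10))*(-545) = ((0 + 1)*(-12))*(-545) = (1*(-12))*(-545) = -12*(-545) = 6540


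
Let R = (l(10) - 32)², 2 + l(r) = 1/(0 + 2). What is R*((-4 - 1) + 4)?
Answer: -4489/4 ≈ -1122.3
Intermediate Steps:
l(r) = -3/2 (l(r) = -2 + 1/(0 + 2) = -2 + 1/2 = -2 + ½ = -3/2)
R = 4489/4 (R = (-3/2 - 32)² = (-67/2)² = 4489/4 ≈ 1122.3)
R*((-4 - 1) + 4) = 4489*((-4 - 1) + 4)/4 = 4489*(-5 + 4)/4 = (4489/4)*(-1) = -4489/4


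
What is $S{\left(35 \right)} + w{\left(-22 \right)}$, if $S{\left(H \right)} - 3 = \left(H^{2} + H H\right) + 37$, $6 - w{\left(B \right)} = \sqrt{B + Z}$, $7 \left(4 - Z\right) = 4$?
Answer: $2496 - \frac{i \sqrt{910}}{7} \approx 2496.0 - 4.3095 i$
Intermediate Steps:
$Z = \frac{24}{7}$ ($Z = 4 - \frac{4}{7} = \frac{24}{7} \approx 3.4286$)
$w{\left(B \right)} = 6 - \sqrt{\frac{24}{7} + B}$ ($w{\left(B \right)} = 6 - \sqrt{B + \frac{24}{7}} = 6 - \sqrt{\frac{24}{7} + B}$)
$S{\left(H \right)} = 40 + 2 H^{2}$ ($S{\left(H \right)} = 3 + \left(\left(H^{2} + H H\right) + 37\right) = 3 + \left(\left(H^{2} + H^{2}\right) + 37\right) = 3 + \left(2 H^{2} + 37\right) = 3 + \left(37 + 2 H^{2}\right) = 40 + 2 H^{2}$)
$S{\left(35 \right)} + w{\left(-22 \right)} = \left(40 + 2 \cdot 35^{2}\right) + \left(6 - \frac{\sqrt{168 + 49 \left(-22\right)}}{7}\right) = \left(40 + 2 \cdot 1225\right) + \left(6 - \frac{\sqrt{168 - 1078}}{7}\right) = \left(40 + 2450\right) + \left(6 - \frac{\sqrt{-910}}{7}\right) = 2490 + \left(6 - \frac{i \sqrt{910}}{7}\right) = 2496 - \frac{i \sqrt{910}}{7}$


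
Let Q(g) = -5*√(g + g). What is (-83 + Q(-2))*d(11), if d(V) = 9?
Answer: -747 - 90*I ≈ -747.0 - 90.0*I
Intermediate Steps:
Q(g) = -5*√2*√g
(-83 + Q(-2))*d(11) = (-83 - 5*√2*√(-2))*9 = (-83 - 5*√2*I*√2)*9 = (-83 - 10*I)*9 = -747 - 90*I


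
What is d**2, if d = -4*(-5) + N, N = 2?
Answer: 484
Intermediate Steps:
d = 22 (d = -4*(-5) + 2 = 20 + 2 = 22)
d**2 = 22**2 = 484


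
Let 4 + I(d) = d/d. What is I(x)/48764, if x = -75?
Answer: -3/48764 ≈ -6.1521e-5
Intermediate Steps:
I(d) = -3 (I(d) = -4 + d/d = -4 + 1 = -3)
I(x)/48764 = -3/48764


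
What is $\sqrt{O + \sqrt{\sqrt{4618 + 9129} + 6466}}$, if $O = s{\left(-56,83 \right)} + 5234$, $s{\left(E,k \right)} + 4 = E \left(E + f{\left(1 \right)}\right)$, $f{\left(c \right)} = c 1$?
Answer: $\sqrt{8310 + \sqrt{6466 + \sqrt{13747}}} \approx 91.603$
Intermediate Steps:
$f{\left(c \right)} = c$
$s{\left(E,k \right)} = -4 + E \left(1 + E\right)$ ($s{\left(E,k \right)} = -4 + E \left(E + 1\right) = -4 + E \left(1 + E\right)$)
$O = 8310$ ($O = \left(-4 - 56 + \left(-56\right)^{2}\right) + 5234 = \left(-4 - 56 + 3136\right) + 5234 = 3076 + 5234 = 8310$)
$\sqrt{O + \sqrt{\sqrt{4618 + 9129} + 6466}} = \sqrt{8310 + \sqrt{\sqrt{4618 + 9129} + 6466}} = \sqrt{8310 + \sqrt{\sqrt{13747} + 6466}} = \sqrt{8310 + \sqrt{6466 + \sqrt{13747}}}$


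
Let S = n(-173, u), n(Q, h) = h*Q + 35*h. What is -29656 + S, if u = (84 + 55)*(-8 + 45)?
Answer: -739390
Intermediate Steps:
u = 5143 (u = 139*37 = 5143)
n(Q, h) = 35*h + Q*h (n(Q, h) = Q*h + 35*h = 35*h + Q*h)
S = -709734 (S = 5143*(35 - 173) = 5143*(-138) = -709734)
-29656 + S = -29656 - 709734 = -739390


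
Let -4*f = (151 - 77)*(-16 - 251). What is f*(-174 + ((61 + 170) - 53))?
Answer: 19758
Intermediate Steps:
f = 9879/2 (f = -(151 - 77)*(-16 - 251)/4 = -37*(-267)/2 = -¼*(-19758) = 9879/2 ≈ 4939.5)
f*(-174 + ((61 + 170) - 53)) = 9879*(-174 + ((61 + 170) - 53))/2 = 9879*(-174 + (231 - 53))/2 = 9879*(-174 + 178)/2 = (9879/2)*4 = 19758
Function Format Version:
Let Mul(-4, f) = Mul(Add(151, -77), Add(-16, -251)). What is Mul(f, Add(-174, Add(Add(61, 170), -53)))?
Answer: 19758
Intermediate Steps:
f = Rational(9879, 2) (f = Mul(Rational(-1, 4), Mul(Add(151, -77), Add(-16, -251))) = Mul(Rational(-1, 4), Mul(74, -267)) = Mul(Rational(-1, 4), -19758) = Rational(9879, 2) ≈ 4939.5)
Mul(f, Add(-174, Add(Add(61, 170), -53))) = Mul(Rational(9879, 2), Add(-174, Add(Add(61, 170), -53))) = Mul(Rational(9879, 2), Add(-174, Add(231, -53))) = Mul(Rational(9879, 2), Add(-174, 178)) = Mul(Rational(9879, 2), 4) = 19758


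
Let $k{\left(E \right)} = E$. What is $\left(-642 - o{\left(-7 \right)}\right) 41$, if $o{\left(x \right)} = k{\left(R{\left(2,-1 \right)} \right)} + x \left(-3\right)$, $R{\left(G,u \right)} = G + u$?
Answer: $-27224$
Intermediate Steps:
$o{\left(x \right)} = 1 - 3 x$ ($o{\left(x \right)} = \left(2 - 1\right) + x \left(-3\right) = 1 - 3 x$)
$\left(-642 - o{\left(-7 \right)}\right) 41 = \left(-642 - \left(1 - -21\right)\right) 41 = \left(-642 - \left(1 + 21\right)\right) 41 = \left(-642 - 22\right) 41 = \left(-664\right) 41 = -27224$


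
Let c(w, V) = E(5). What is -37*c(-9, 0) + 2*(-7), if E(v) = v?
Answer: -199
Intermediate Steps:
c(w, V) = 5
-37*c(-9, 0) + 2*(-7) = -37*5 + 2*(-7) = -185 - 14 = -199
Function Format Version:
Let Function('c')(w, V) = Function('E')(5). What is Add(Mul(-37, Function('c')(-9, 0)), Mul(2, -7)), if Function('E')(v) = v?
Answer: -199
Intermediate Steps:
Function('c')(w, V) = 5
Add(Mul(-37, Function('c')(-9, 0)), Mul(2, -7)) = Add(Mul(-37, 5), Mul(2, -7)) = Add(-185, -14) = -199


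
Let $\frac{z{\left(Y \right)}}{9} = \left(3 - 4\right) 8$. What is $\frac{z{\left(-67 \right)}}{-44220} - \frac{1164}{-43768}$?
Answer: $\frac{1137987}{40321270} \approx 0.028223$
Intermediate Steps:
$z{\left(Y \right)} = -72$ ($z{\left(Y \right)} = 9 \left(3 - 4\right) 8 = 9 \left(\left(-1\right) 8\right) = 9 \left(-8\right) = -72$)
$\frac{z{\left(-67 \right)}}{-44220} - \frac{1164}{-43768} = - \frac{72}{-44220} - \frac{1164}{-43768} = \left(-72\right) \left(- \frac{1}{44220}\right) - - \frac{291}{10942} = \frac{6}{3685} + \frac{291}{10942} = \frac{1137987}{40321270}$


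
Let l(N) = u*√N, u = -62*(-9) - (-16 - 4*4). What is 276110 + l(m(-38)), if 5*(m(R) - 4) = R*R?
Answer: 276110 + 236*√1830 ≈ 2.8621e+5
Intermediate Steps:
m(R) = 4 + R²/5 (m(R) = 4 + (R*R)/5 = 4 + R²/5)
u = 590 (u = 558 - (-16 - 16) = 558 - 1*(-32) = 558 + 32 = 590)
l(N) = 590*√N
276110 + l(m(-38)) = 276110 + 590*√(4 + (⅕)*(-38)²) = 276110 + 590*√(4 + (⅕)*1444) = 276110 + 590*√(4 + 1444/5) = 276110 + 590*√(1464/5) = 276110 + 590*(2*√1830/5) = 276110 + 236*√1830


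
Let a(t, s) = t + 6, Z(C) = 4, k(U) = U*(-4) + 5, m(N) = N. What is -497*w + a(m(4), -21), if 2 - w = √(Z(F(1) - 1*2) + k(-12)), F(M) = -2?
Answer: -984 + 497*√57 ≈ 2768.3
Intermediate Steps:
k(U) = 5 - 4*U (k(U) = -4*U + 5 = 5 - 4*U)
a(t, s) = 6 + t
w = 2 - √57 (w = 2 - √(4 + (5 - 4*(-12))) = 2 - √(4 + (5 + 48)) = 2 - √(4 + 53) = 2 - √57 ≈ -5.5498)
-497*w + a(m(4), -21) = -497*(2 - √57) + (6 + 4) = (-994 + 497*√57) + 10 = -984 + 497*√57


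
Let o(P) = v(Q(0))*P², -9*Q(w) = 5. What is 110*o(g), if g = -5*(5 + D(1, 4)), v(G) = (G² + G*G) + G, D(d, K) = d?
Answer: 55000/9 ≈ 6111.1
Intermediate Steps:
Q(w) = -5/9 (Q(w) = -⅑*5 = -5/9)
v(G) = G + 2*G² (v(G) = (G² + G²) + G = 2*G² + G = G + 2*G²)
g = -30 (g = -5*(5 + 1) = -5*6 = -30)
o(P) = 5*P²/81 (o(P) = (-5*(1 + 2*(-5/9))/9)*P² = (-5*(1 - 10/9)/9)*P² = (-5/9*(-⅑))*P² = 5*P²/81)
110*o(g) = 110*((5/81)*(-30)²) = 110*((5/81)*900) = 110*(500/9) = 55000/9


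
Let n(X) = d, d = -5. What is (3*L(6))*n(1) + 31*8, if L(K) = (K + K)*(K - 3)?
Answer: -292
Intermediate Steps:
n(X) = -5
L(K) = 2*K*(-3 + K) (L(K) = (2*K)*(-3 + K) = 2*K*(-3 + K))
(3*L(6))*n(1) + 31*8 = (3*(2*6*(-3 + 6)))*(-5) + 31*8 = (3*(2*6*3))*(-5) + 248 = (3*36)*(-5) + 248 = 108*(-5) + 248 = -540 + 248 = -292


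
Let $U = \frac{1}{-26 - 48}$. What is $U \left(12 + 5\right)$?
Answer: $- \frac{17}{74} \approx -0.22973$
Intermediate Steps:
$U = - \frac{1}{74}$ ($U = \frac{1}{-74} = - \frac{1}{74} \approx -0.013514$)
$U \left(12 + 5\right) = - \frac{12 + 5}{74} = \left(- \frac{1}{74}\right) 17 = - \frac{17}{74}$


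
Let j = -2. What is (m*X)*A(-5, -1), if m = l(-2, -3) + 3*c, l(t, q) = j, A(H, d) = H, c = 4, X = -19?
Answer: 950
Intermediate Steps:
l(t, q) = -2
m = 10 (m = -2 + 3*4 = -2 + 12 = 10)
(m*X)*A(-5, -1) = (10*(-19))*(-5) = -190*(-5) = 950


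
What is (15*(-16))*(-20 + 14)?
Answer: 1440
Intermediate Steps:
(15*(-16))*(-20 + 14) = -240*(-6) = 1440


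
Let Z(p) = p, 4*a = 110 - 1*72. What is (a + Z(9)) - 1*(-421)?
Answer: 879/2 ≈ 439.50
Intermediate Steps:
a = 19/2 (a = (110 - 1*72)/4 = (110 - 72)/4 = (1/4)*38 = 19/2 ≈ 9.5000)
(a + Z(9)) - 1*(-421) = (19/2 + 9) - 1*(-421) = 37/2 + 421 = 879/2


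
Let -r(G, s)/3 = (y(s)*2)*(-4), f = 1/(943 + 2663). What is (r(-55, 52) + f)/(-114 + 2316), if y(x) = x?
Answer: 4500289/7940412 ≈ 0.56676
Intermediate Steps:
f = 1/3606 ≈ 0.00027732
r(G, s) = 24*s (r(G, s) = -3*s*2*(-4) = -3*2*s*(-4) = -(-24)*s = 24*s)
(r(-55, 52) + f)/(-114 + 2316) = (24*52 + 1/3606)/(-114 + 2316) = (1248 + 1/3606)/2202 = (4500289/3606)*(1/2202) = 4500289/7940412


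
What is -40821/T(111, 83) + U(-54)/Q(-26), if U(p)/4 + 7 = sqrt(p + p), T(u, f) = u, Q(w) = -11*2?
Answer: -149159/407 - 12*I*sqrt(3)/11 ≈ -366.48 - 1.8895*I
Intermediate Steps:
Q(w) = -22
U(p) = -28 + 4*sqrt(2)*sqrt(p) (U(p) = -28 + 4*sqrt(p + p) = -28 + 4*sqrt(2*p) = -28 + 4*(sqrt(2)*sqrt(p)) = -28 + 4*sqrt(2)*sqrt(p))
-40821/T(111, 83) + U(-54)/Q(-26) = -40821/111 + (-28 + 4*sqrt(2)*sqrt(-54))/(-22) = -40821*1/111 + (-28 + 4*sqrt(2)*(3*I*sqrt(6)))*(-1/22) = -13607/37 + (-28 + 24*I*sqrt(3))*(-1/22) = -13607/37 + (14/11 - 12*I*sqrt(3)/11) = -149159/407 - 12*I*sqrt(3)/11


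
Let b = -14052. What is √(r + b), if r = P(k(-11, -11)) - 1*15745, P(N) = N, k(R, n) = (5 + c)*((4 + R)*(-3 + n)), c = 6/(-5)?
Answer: 3*I*√81735/5 ≈ 171.54*I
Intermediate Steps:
c = -6/5 (c = 6*(-⅕) = -6/5 ≈ -1.2000)
k(R, n) = 19*(-3 + n)*(4 + R)/5 (k(R, n) = (5 - 6/5)*((4 + R)*(-3 + n)) = 19*((-3 + n)*(4 + R))/5 = 19*(-3 + n)*(4 + R)/5)
r = -76863/5 (r = (-228/5 - 57/5*(-11) + (76/5)*(-11) + (19/5)*(-11)*(-11)) - 1*15745 = (-228/5 + 627/5 - 836/5 + 2299/5) - 15745 = 1862/5 - 15745 = -76863/5 ≈ -15373.)
√(r + b) = √(-76863/5 - 14052) = √(-147123/5) = 3*I*√81735/5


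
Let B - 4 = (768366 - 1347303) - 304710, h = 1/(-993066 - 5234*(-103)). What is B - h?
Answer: -401142110851/453964 ≈ -8.8364e+5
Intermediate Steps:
h = -1/453964 (h = 1/(-993066 + 539102) = 1/(-453964) = -1/453964 ≈ -2.2028e-6)
B = -883643 (B = 4 + ((768366 - 1347303) - 304710) = 4 + (-578937 - 304710) = 4 - 883647 = -883643)
B - h = -883643 - 1*(-1/453964) = -883643 + 1/453964 = -401142110851/453964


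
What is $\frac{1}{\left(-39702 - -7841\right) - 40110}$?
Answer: $- \frac{1}{71971} \approx -1.3894 \cdot 10^{-5}$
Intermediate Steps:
$\frac{1}{\left(-39702 - -7841\right) - 40110} = \frac{1}{\left(-39702 + 7841\right) - 40110} = \frac{1}{-31861 - 40110} = \frac{1}{-71971} = - \frac{1}{71971}$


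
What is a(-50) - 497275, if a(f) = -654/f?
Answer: -12431548/25 ≈ -4.9726e+5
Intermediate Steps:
a(-50) - 497275 = -654/(-50) - 497275 = -654*(-1/50) - 497275 = 327/25 - 497275 = -12431548/25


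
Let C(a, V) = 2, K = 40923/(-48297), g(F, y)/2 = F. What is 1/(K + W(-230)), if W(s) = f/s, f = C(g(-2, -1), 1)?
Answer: -1851385/1584814 ≈ -1.1682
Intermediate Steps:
g(F, y) = 2*F
K = -13641/16099 (K = 40923*(-1/48297) = -13641/16099 ≈ -0.84732)
f = 2
W(s) = 2/s
1/(K + W(-230)) = 1/(-13641/16099 + 2/(-230)) = 1/(-13641/16099 + 2*(-1/230)) = 1/(-13641/16099 - 1/115) = 1/(-1584814/1851385) = -1851385/1584814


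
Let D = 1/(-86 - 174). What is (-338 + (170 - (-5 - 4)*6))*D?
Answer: 57/130 ≈ 0.43846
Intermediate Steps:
D = -1/260 (D = 1/(-260) = -1/260 ≈ -0.0038462)
(-338 + (170 - (-5 - 4)*6))*D = (-338 + (170 - (-5 - 4)*6))*(-1/260) = (-338 + (170 - (-9)*6))*(-1/260) = (-338 + (170 - 1*(-54)))*(-1/260) = (-338 + (170 + 54))*(-1/260) = (-338 + 224)*(-1/260) = -114*(-1/260) = 57/130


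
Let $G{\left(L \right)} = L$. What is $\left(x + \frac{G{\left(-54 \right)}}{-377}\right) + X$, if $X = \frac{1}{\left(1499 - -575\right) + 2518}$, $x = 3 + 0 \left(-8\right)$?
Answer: $\frac{5441897}{1731184} \approx 3.1435$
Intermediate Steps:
$x = 3$ ($x = 3 + 0 = 3$)
$X = \frac{1}{4592}$ ($X = \frac{1}{\left(1499 + 575\right) + 2518} = \frac{1}{2074 + 2518} = \frac{1}{4592} \approx 0.00021777$)
$\left(x + \frac{G{\left(-54 \right)}}{-377}\right) + X = \left(3 - \frac{54}{-377}\right) + \frac{1}{4592} = \left(3 - - \frac{54}{377}\right) + \frac{1}{4592} = \left(3 + \frac{54}{377}\right) + \frac{1}{4592} = \frac{1185}{377} + \frac{1}{4592} = \frac{5441897}{1731184}$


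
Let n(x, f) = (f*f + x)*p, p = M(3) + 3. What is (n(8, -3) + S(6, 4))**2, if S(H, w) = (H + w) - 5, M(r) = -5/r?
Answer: 6889/9 ≈ 765.44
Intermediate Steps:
S(H, w) = -5 + H + w
p = 4/3 (p = -5/3 + 3 = 4/3 ≈ 1.3333)
n(x, f) = 4*x/3 + 4*f**2/3 (n(x, f) = (f*f + x)*(4/3) = (f**2 + x)*(4/3) = (x + f**2)*(4/3) = 4*x/3 + 4*f**2/3)
(n(8, -3) + S(6, 4))**2 = (((4/3)*8 + (4/3)*(-3)**2) + (-5 + 6 + 4))**2 = ((32/3 + (4/3)*9) + 5)**2 = ((32/3 + 12) + 5)**2 = (68/3 + 5)**2 = (83/3)**2 = 6889/9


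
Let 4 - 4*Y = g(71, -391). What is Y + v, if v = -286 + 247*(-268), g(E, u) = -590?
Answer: -132667/2 ≈ -66334.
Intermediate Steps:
v = -66482 (v = -286 - 66196 = -66482)
Y = 297/2 (Y = 1 - ¼*(-590) = 1 + 295/2 = 297/2 ≈ 148.50)
Y + v = 297/2 - 66482 = -132667/2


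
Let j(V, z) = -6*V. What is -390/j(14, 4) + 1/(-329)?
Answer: 3053/658 ≈ 4.6398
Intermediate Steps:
-390/j(14, 4) + 1/(-329) = -390/((-6*14)) + 1/(-329) = -390/(-84) + 1*(-1/329) = -390*(-1/84) - 1/329 = 65/14 - 1/329 = 3053/658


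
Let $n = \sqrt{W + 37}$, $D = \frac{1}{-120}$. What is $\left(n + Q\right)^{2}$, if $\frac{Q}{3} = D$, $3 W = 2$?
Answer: $\frac{180803}{4800} - \frac{\sqrt{339}}{60} \approx 37.36$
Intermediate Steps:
$W = \frac{2}{3}$ ($W = \frac{1}{3} \cdot 2 = \frac{2}{3} \approx 0.66667$)
$D = - \frac{1}{120} \approx -0.0083333$
$n = \frac{\sqrt{339}}{3}$ ($n = \sqrt{\frac{2}{3} + 37} = \sqrt{\frac{113}{3}} = \frac{\sqrt{339}}{3} \approx 6.1373$)
$Q = - \frac{1}{40}$ ($Q = 3 \left(- \frac{1}{120}\right) = - \frac{1}{40} \approx -0.025$)
$\left(n + Q\right)^{2} = \left(\frac{\sqrt{339}}{3} - \frac{1}{40}\right)^{2} = \left(- \frac{1}{40} + \frac{\sqrt{339}}{3}\right)^{2}$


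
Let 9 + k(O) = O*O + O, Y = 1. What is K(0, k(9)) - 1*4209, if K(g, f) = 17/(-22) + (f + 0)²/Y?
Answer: 51727/22 ≈ 2351.2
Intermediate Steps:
k(O) = -9 + O + O² (k(O) = -9 + (O*O + O) = -9 + (O² + O) = -9 + (O + O²) = -9 + O + O²)
K(g, f) = -17/22 + f² (K(g, f) = 17/(-22) + (f + 0)²/1 = 17*(-1/22) + f²*1 = -17/22 + f²)
K(0, k(9)) - 1*4209 = (-17/22 + (-9 + 9 + 9²)²) - 1*4209 = (-17/22 + (-9 + 9 + 81)²) - 4209 = (-17/22 + 81²) - 4209 = (-17/22 + 6561) - 4209 = 144325/22 - 4209 = 51727/22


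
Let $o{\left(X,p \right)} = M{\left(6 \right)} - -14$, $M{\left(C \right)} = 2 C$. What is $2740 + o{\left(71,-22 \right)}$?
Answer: $2766$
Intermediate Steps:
$o{\left(X,p \right)} = 26$ ($o{\left(X,p \right)} = 2 \cdot 6 - -14 = 12 + 14 = 26$)
$2740 + o{\left(71,-22 \right)} = 2740 + 26 = 2766$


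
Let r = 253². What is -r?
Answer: -64009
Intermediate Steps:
r = 64009
-r = -1*64009 = -64009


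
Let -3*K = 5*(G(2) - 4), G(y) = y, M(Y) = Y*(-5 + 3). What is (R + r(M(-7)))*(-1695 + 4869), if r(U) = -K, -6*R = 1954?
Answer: -1044246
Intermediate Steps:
M(Y) = -2*Y (M(Y) = Y*(-2) = -2*Y)
R = -977/3 (R = -1/6*1954 = -977/3 ≈ -325.67)
K = 10/3 (K = -5*(2 - 4)/3 = -5*(-2)/3 = -1/3*(-10) = 10/3 ≈ 3.3333)
r(U) = -10/3 (r(U) = -1*10/3 = -10/3)
(R + r(M(-7)))*(-1695 + 4869) = (-977/3 - 10/3)*(-1695 + 4869) = -329*3174 = -1044246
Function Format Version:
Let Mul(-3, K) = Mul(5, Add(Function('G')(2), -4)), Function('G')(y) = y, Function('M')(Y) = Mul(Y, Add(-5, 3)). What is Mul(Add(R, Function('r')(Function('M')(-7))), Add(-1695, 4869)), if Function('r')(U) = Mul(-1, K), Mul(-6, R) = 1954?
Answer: -1044246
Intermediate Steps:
Function('M')(Y) = Mul(-2, Y) (Function('M')(Y) = Mul(Y, -2) = Mul(-2, Y))
R = Rational(-977, 3) (R = Mul(Rational(-1, 6), 1954) = Rational(-977, 3) ≈ -325.67)
K = Rational(10, 3) (K = Mul(Rational(-1, 3), Mul(5, Add(2, -4))) = Mul(Rational(-1, 3), Mul(5, -2)) = Mul(Rational(-1, 3), -10) = Rational(10, 3) ≈ 3.3333)
Function('r')(U) = Rational(-10, 3) (Function('r')(U) = Mul(-1, Rational(10, 3)) = Rational(-10, 3))
Mul(Add(R, Function('r')(Function('M')(-7))), Add(-1695, 4869)) = Mul(Add(Rational(-977, 3), Rational(-10, 3)), Add(-1695, 4869)) = Mul(-329, 3174) = -1044246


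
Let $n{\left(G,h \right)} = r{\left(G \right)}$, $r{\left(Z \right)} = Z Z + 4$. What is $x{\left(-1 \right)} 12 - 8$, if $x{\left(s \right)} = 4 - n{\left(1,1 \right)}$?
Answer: $-20$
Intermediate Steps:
$r{\left(Z \right)} = 4 + Z^{2}$ ($r{\left(Z \right)} = Z^{2} + 4 = 4 + Z^{2}$)
$n{\left(G,h \right)} = 4 + G^{2}$
$x{\left(s \right)} = -1$ ($x{\left(s \right)} = 4 - \left(4 + 1^{2}\right) = 4 - \left(4 + 1\right) = 4 - 5 = -1$)
$x{\left(-1 \right)} 12 - 8 = \left(-1\right) 12 - 8 = -12 - 8 = -20$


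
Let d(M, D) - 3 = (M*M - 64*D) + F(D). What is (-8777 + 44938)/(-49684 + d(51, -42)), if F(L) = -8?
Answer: -36161/44400 ≈ -0.81444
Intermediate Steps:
d(M, D) = -5 + M² - 64*D (d(M, D) = 3 + ((M*M - 64*D) - 8) = 3 + ((M² - 64*D) - 8) = 3 + (-8 + M² - 64*D) = -5 + M² - 64*D)
(-8777 + 44938)/(-49684 + d(51, -42)) = (-8777 + 44938)/(-49684 + (-5 + 51² - 64*(-42))) = 36161/(-49684 + (-5 + 2601 + 2688)) = 36161/(-49684 + 5284) = 36161/(-44400) = 36161*(-1/44400) = -36161/44400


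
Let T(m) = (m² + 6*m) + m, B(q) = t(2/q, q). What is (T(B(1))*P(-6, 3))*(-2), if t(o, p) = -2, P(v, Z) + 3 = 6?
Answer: 60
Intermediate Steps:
P(v, Z) = 3 (P(v, Z) = -3 + 6 = 3)
B(q) = -2
T(m) = m² + 7*m
(T(B(1))*P(-6, 3))*(-2) = (-2*(7 - 2)*3)*(-2) = (-2*5*3)*(-2) = -10*3*(-2) = -30*(-2) = 60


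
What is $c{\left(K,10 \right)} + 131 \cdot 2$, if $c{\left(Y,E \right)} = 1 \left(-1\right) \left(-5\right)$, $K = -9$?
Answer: $267$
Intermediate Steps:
$c{\left(Y,E \right)} = 5$ ($c{\left(Y,E \right)} = \left(-1\right) \left(-5\right) = 5$)
$c{\left(K,10 \right)} + 131 \cdot 2 = 5 + 131 \cdot 2 = 5 + 262 = 267$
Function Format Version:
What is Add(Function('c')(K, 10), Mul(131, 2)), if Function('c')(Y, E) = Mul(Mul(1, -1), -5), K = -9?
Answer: 267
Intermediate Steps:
Function('c')(Y, E) = 5 (Function('c')(Y, E) = Mul(-1, -5) = 5)
Add(Function('c')(K, 10), Mul(131, 2)) = Add(5, Mul(131, 2)) = Add(5, 262) = 267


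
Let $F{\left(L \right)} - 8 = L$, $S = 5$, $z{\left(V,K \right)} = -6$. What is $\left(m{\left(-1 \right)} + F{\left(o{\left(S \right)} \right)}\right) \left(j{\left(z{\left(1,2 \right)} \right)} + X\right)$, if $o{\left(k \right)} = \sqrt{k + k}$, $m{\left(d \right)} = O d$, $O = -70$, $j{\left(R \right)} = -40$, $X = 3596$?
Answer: $277368 + 3556 \sqrt{10} \approx 2.8861 \cdot 10^{5}$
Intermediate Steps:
$m{\left(d \right)} = - 70 d$
$o{\left(k \right)} = \sqrt{2} \sqrt{k}$ ($o{\left(k \right)} = \sqrt{2 k} = \sqrt{2} \sqrt{k}$)
$F{\left(L \right)} = 8 + L$
$\left(m{\left(-1 \right)} + F{\left(o{\left(S \right)} \right)}\right) \left(j{\left(z{\left(1,2 \right)} \right)} + X\right) = \left(\left(-70\right) \left(-1\right) + \left(8 + \sqrt{2} \sqrt{5}\right)\right) \left(-40 + 3596\right) = \left(70 + \left(8 + \sqrt{10}\right)\right) 3556 = \left(78 + \sqrt{10}\right) 3556 = 277368 + 3556 \sqrt{10}$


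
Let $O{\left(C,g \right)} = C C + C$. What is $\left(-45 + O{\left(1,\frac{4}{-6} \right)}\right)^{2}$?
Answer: $1849$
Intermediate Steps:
$O{\left(C,g \right)} = C + C^{2}$ ($O{\left(C,g \right)} = C^{2} + C = C + C^{2}$)
$\left(-45 + O{\left(1,\frac{4}{-6} \right)}\right)^{2} = \left(-45 + 1 \left(1 + 1\right)\right)^{2} = \left(-45 + 1 \cdot 2\right)^{2} = \left(-45 + 2\right)^{2} = \left(-43\right)^{2} = 1849$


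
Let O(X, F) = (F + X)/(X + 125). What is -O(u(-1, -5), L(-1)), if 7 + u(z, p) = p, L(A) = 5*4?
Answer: -8/113 ≈ -0.070796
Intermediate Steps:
L(A) = 20
u(z, p) = -7 + p
O(X, F) = (F + X)/(125 + X)
-O(u(-1, -5), L(-1)) = -(20 + (-7 - 5))/(125 + (-7 - 5)) = -(20 - 12)/(125 - 12) = -8/113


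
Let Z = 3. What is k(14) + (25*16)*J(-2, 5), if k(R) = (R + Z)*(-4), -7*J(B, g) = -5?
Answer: 1524/7 ≈ 217.71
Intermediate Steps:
J(B, g) = 5/7 (J(B, g) = -1/7*(-5) = 5/7)
k(R) = -12 - 4*R (k(R) = (R + 3)*(-4) = (3 + R)*(-4) = -12 - 4*R)
k(14) + (25*16)*J(-2, 5) = (-12 - 4*14) + (25*16)*(5/7) = (-12 - 56) + 400*(5/7) = -68 + 2000/7 = 1524/7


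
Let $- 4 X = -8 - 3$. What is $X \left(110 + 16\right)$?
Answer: $\frac{693}{2} \approx 346.5$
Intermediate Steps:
$X = \frac{11}{4}$ ($X = - \frac{-8 - 3}{4} = \left(- \frac{1}{4}\right) \left(-11\right) = \frac{11}{4} \approx 2.75$)
$X \left(110 + 16\right) = \frac{11 \left(110 + 16\right)}{4} = \frac{11}{4} \cdot 126 = \frac{693}{2}$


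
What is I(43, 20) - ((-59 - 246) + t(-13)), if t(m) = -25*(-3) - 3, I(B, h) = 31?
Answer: 264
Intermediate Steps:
t(m) = 72 (t(m) = -5*(-15) - 3 = 75 - 3 = 72)
I(43, 20) - ((-59 - 246) + t(-13)) = 31 - ((-59 - 246) + 72) = 31 - (-305 + 72) = 31 - 1*(-233) = 31 + 233 = 264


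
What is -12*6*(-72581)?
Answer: 5225832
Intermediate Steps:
-12*6*(-72581) = -72*(-72581) = 5225832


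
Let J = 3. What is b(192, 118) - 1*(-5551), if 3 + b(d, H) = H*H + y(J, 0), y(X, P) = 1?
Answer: 19473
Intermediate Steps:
b(d, H) = -2 + H² (b(d, H) = -3 + (H*H + 1) = -3 + (H² + 1) = -3 + (1 + H²) = -2 + H²)
b(192, 118) - 1*(-5551) = (-2 + 118²) - 1*(-5551) = (-2 + 13924) + 5551 = 13922 + 5551 = 19473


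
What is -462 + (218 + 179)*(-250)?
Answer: -99712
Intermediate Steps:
-462 + (218 + 179)*(-250) = -462 + 397*(-250) = -462 - 99250 = -99712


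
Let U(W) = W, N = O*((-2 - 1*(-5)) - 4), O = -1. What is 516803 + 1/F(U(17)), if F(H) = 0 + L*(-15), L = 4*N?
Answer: 31008179/60 ≈ 5.1680e+5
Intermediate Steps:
N = 1 (N = -((-2 - 1*(-5)) - 4) = -((-2 + 5) - 4) = -(3 - 4) = -1*(-1) = 1)
L = 4 (L = 4*1 = 4)
F(H) = -60 (F(H) = 0 + 4*(-15) = 0 - 60 = -60)
516803 + 1/F(U(17)) = 516803 + 1/(-60) = 516803 - 1/60 = 31008179/60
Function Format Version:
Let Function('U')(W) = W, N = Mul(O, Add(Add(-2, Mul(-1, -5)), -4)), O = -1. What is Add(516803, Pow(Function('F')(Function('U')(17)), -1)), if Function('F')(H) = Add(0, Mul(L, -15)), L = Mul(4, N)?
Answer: Rational(31008179, 60) ≈ 5.1680e+5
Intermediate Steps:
N = 1 (N = Mul(-1, Add(Add(-2, Mul(-1, -5)), -4)) = Mul(-1, Add(Add(-2, 5), -4)) = Mul(-1, Add(3, -4)) = Mul(-1, -1) = 1)
L = 4 (L = Mul(4, 1) = 4)
Function('F')(H) = -60 (Function('F')(H) = Add(0, Mul(4, -15)) = Add(0, -60) = -60)
Add(516803, Pow(Function('F')(Function('U')(17)), -1)) = Add(516803, Pow(-60, -1)) = Add(516803, Rational(-1, 60)) = Rational(31008179, 60)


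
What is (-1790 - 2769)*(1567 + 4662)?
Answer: -28398011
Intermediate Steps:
(-1790 - 2769)*(1567 + 4662) = -4559*6229 = -28398011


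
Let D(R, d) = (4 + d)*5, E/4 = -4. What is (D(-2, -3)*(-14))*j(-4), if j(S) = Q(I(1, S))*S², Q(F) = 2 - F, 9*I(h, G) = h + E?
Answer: -12320/3 ≈ -4106.7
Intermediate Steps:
E = -16 (E = 4*(-4) = -16)
I(h, G) = -16/9 + h/9 (I(h, G) = (h - 16)/9 = (-16 + h)/9 = -16/9 + h/9)
D(R, d) = 20 + 5*d
j(S) = 11*S²/3 (j(S) = (2 - (-16/9 + (⅑)*1))*S² = (2 - (-16/9 + ⅑))*S² = (2 - 1*(-5/3))*S² = (2 + 5/3)*S² = 11*S²/3)
(D(-2, -3)*(-14))*j(-4) = ((20 + 5*(-3))*(-14))*((11/3)*(-4)²) = ((20 - 15)*(-14))*((11/3)*16) = (5*(-14))*(176/3) = -70*176/3 = -12320/3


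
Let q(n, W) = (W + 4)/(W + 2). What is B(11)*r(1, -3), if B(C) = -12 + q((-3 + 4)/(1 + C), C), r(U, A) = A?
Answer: 423/13 ≈ 32.538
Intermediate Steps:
q(n, W) = (4 + W)/(2 + W)
B(C) = -12 + (4 + C)/(2 + C)
B(11)*r(1, -3) = ((-20 - 11*11)/(2 + 11))*(-3) = ((-20 - 121)/13)*(-3) = ((1/13)*(-141))*(-3) = -141/13*(-3) = 423/13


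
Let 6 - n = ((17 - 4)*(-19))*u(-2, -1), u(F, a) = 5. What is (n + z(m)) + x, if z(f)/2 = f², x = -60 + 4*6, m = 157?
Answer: 50503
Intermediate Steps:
x = -36 (x = -60 + 24 = -36)
n = 1241 (n = 6 - (17 - 4)*(-19)*5 = 6 - 13*(-19)*5 = 6 - (-247)*5 = 6 - 1*(-1235) = 6 + 1235 = 1241)
z(f) = 2*f²
(n + z(m)) + x = (1241 + 2*157²) - 36 = (1241 + 2*24649) - 36 = (1241 + 49298) - 36 = 50539 - 36 = 50503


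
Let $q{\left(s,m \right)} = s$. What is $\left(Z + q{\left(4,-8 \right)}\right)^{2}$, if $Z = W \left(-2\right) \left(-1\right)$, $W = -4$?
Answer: $16$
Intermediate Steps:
$Z = -8$ ($Z = \left(-4\right) \left(-2\right) \left(-1\right) = 8 \left(-1\right) = -8$)
$\left(Z + q{\left(4,-8 \right)}\right)^{2} = \left(-8 + 4\right)^{2} = \left(-4\right)^{2} = 16$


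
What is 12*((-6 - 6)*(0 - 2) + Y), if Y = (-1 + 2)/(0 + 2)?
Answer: 294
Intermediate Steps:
Y = ½ (Y = 1/2 = 1*(½) = ½ ≈ 0.50000)
12*((-6 - 6)*(0 - 2) + Y) = 12*((-6 - 6)*(0 - 2) + ½) = 12*(-12*(-2) + ½) = 12*(24 + ½) = 12*(49/2) = 294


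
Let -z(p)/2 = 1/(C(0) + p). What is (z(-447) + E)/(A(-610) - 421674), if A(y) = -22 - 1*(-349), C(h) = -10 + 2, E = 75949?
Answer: -34556797/191712885 ≈ -0.18025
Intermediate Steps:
C(h) = -8
z(p) = -2/(-8 + p)
A(y) = 327 (A(y) = -22 + 349 = 327)
(z(-447) + E)/(A(-610) - 421674) = (-2/(-8 - 447) + 75949)/(327 - 421674) = (-2/(-455) + 75949)/(-421347) = (-2*(-1/455) + 75949)*(-1/421347) = (2/455 + 75949)*(-1/421347) = (34556797/455)*(-1/421347) = -34556797/191712885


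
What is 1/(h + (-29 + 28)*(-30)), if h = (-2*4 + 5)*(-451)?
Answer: 1/1383 ≈ 0.00072307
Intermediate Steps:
h = 1353 (h = (-8 + 5)*(-451) = -3*(-451) = 1353)
1/(h + (-29 + 28)*(-30)) = 1/(1353 + (-29 + 28)*(-30)) = 1/(1353 - 1*(-30)) = 1/(1353 + 30) = 1/1383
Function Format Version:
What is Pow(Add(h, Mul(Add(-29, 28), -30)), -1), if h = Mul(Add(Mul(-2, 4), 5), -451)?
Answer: Rational(1, 1383) ≈ 0.00072307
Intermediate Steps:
h = 1353 (h = Mul(Add(-8, 5), -451) = Mul(-3, -451) = 1353)
Pow(Add(h, Mul(Add(-29, 28), -30)), -1) = Pow(Add(1353, Mul(Add(-29, 28), -30)), -1) = Pow(Add(1353, Mul(-1, -30)), -1) = Pow(Add(1353, 30), -1) = Pow(1383, -1) = Rational(1, 1383)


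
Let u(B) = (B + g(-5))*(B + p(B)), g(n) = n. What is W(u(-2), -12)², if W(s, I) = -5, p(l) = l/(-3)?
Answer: 25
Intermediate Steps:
p(l) = -l/3 (p(l) = l*(-⅓) = -l/3)
u(B) = 2*B*(-5 + B)/3 (u(B) = (B - 5)*(B - B/3) = (-5 + B)*(2*B/3) = 2*B*(-5 + B)/3)
W(u(-2), -12)² = (-5)² = 25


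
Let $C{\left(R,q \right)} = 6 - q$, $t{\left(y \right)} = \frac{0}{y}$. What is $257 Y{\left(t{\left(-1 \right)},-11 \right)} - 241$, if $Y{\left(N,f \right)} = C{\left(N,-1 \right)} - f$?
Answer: $4385$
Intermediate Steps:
$t{\left(y \right)} = 0$
$Y{\left(N,f \right)} = 7 - f$ ($Y{\left(N,f \right)} = \left(6 - -1\right) - f = \left(6 + 1\right) - f = 7 - f$)
$257 Y{\left(t{\left(-1 \right)},-11 \right)} - 241 = 257 \left(7 - -11\right) - 241 = 257 \left(7 + 11\right) - 241 = 257 \cdot 18 - 241 = 4626 - 241 = 4385$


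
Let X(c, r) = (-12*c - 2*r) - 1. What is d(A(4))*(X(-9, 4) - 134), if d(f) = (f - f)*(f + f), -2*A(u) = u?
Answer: 0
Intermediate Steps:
A(u) = -u/2
X(c, r) = -1 - 12*c - 2*r
d(f) = 0 (d(f) = 0*(2*f) = 0)
d(A(4))*(X(-9, 4) - 134) = 0*((-1 - 12*(-9) - 2*4) - 134) = 0*((-1 + 108 - 8) - 134) = 0*(99 - 134) = 0*(-35) = 0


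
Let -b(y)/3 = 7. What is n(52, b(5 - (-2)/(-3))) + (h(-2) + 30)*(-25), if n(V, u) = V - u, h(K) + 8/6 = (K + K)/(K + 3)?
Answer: -1631/3 ≈ -543.67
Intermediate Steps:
h(K) = -4/3 + 2*K/(3 + K) (h(K) = -4/3 + (K + K)/(K + 3) = -4/3 + (2*K)/(3 + K) = -4/3 + 2*K/(3 + K))
b(y) = -21 (b(y) = -3*7 = -21)
n(52, b(5 - (-2)/(-3))) + (h(-2) + 30)*(-25) = (52 - 1*(-21)) + (2*(-6 - 2)/(3*(3 - 2)) + 30)*(-25) = (52 + 21) + ((⅔)*(-8)/1 + 30)*(-25) = 73 + ((⅔)*1*(-8) + 30)*(-25) = 73 + (-16/3 + 30)*(-25) = 73 + (74/3)*(-25) = 73 - 1850/3 = -1631/3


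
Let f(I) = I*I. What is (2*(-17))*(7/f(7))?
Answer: -34/7 ≈ -4.8571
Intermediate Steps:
f(I) = I**2
(2*(-17))*(7/f(7)) = (2*(-17))*(7/(7**2)) = -238/49 = -34*1/7 = -34/7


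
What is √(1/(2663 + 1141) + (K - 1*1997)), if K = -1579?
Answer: I*√12936550953/1902 ≈ 59.8*I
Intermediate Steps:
√(1/(2663 + 1141) + (K - 1*1997)) = √(1/(2663 + 1141) + (-1579 - 1*1997)) = √(1/3804 + (-1579 - 1997)) = √(1/3804 - 3576) = √(-13603103/3804) = I*√12936550953/1902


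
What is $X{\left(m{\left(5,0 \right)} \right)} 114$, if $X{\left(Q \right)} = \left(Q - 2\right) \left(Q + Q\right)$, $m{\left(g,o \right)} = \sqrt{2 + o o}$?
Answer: $456 - 456 \sqrt{2} \approx -188.88$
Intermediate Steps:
$m{\left(g,o \right)} = \sqrt{2 + o^{2}}$
$X{\left(Q \right)} = 2 Q \left(-2 + Q\right)$ ($X{\left(Q \right)} = \left(-2 + Q\right) 2 Q = 2 Q \left(-2 + Q\right)$)
$X{\left(m{\left(5,0 \right)} \right)} 114 = 2 \sqrt{2 + 0^{2}} \left(-2 + \sqrt{2 + 0^{2}}\right) 114 = 2 \sqrt{2 + 0} \left(-2 + \sqrt{2 + 0}\right) 114 = 2 \sqrt{2} \left(-2 + \sqrt{2}\right) 114 = 228 \sqrt{2} \left(-2 + \sqrt{2}\right)$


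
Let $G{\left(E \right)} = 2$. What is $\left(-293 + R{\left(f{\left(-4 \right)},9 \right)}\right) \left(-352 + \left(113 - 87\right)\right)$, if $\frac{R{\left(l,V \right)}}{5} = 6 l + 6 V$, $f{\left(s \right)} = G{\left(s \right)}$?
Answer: $-12062$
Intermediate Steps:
$f{\left(s \right)} = 2$
$R{\left(l,V \right)} = 30 V + 30 l$ ($R{\left(l,V \right)} = 5 \left(6 l + 6 V\right) = 5 \left(6 V + 6 l\right) = 30 V + 30 l$)
$\left(-293 + R{\left(f{\left(-4 \right)},9 \right)}\right) \left(-352 + \left(113 - 87\right)\right) = \left(-293 + \left(30 \cdot 9 + 30 \cdot 2\right)\right) \left(-352 + \left(113 - 87\right)\right) = \left(-293 + \left(270 + 60\right)\right) \left(-352 + 26\right) = \left(-293 + 330\right) \left(-326\right) = 37 \left(-326\right) = -12062$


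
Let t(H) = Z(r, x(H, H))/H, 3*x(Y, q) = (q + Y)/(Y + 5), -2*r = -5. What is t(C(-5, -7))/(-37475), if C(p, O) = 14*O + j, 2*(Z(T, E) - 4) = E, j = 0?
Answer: 607/512320725 ≈ 1.1848e-6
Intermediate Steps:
r = 5/2 (r = -½*(-5) = 5/2 ≈ 2.5000)
x(Y, q) = (Y + q)/(3*(5 + Y)) (x(Y, q) = ((q + Y)/(Y + 5))/3 = ((Y + q)/(5 + Y))/3 = (Y + q)/(3*(5 + Y)))
Z(T, E) = 4 + E/2
C(p, O) = 14*O (C(p, O) = 14*O + 0 = 14*O)
t(H) = (4 + H/(3*(5 + H)))/H (t(H) = (4 + ((H + H)/(3*(5 + H)))/2)/H = (4 + ((2*H)/(3*(5 + H)))/2)/H = (4 + (2*H/(3*(5 + H)))/2)/H = (4 + H/(3*(5 + H)))/H)
t(C(-5, -7))/(-37475) = ((60 + 13*(14*(-7)))/(3*((14*(-7)))*(5 + 14*(-7))))/(-37475) = ((⅓)*(60 + 13*(-98))/(-98*(5 - 98)))*(-1/37475) = ((⅓)*(-1/98)*(60 - 1274)/(-93))*(-1/37475) = ((⅓)*(-1/98)*(-1/93)*(-1214))*(-1/37475) = -607/13671*(-1/37475) = 607/512320725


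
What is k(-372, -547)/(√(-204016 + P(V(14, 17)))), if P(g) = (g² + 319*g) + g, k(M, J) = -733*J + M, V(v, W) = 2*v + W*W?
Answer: -400579*I*√2087/2087 ≈ -8768.5*I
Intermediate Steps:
V(v, W) = W² + 2*v (V(v, W) = 2*v + W² = W² + 2*v)
k(M, J) = M - 733*J
P(g) = g² + 320*g
k(-372, -547)/(√(-204016 + P(V(14, 17)))) = (-372 - 733*(-547))/(√(-204016 + (17² + 2*14)*(320 + (17² + 2*14)))) = (-372 + 400951)/(√(-204016 + (289 + 28)*(320 + (289 + 28)))) = 400579/(√(-204016 + 317*(320 + 317))) = 400579/(√(-204016 + 317*637)) = 400579/(√(-204016 + 201929)) = 400579/(√(-2087)) = 400579/((I*√2087)) = 400579*(-I*√2087/2087) = -400579*I*√2087/2087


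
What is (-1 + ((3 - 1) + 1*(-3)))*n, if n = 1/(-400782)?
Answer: 1/200391 ≈ 4.9902e-6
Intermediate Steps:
n = -1/400782 ≈ -2.4951e-6
(-1 + ((3 - 1) + 1*(-3)))*n = (-1 + ((3 - 1) + 1*(-3)))*(-1/400782) = (-1 + (2 - 3))*(-1/400782) = (-1 - 1)*(-1/400782) = -2*(-1/400782) = 1/200391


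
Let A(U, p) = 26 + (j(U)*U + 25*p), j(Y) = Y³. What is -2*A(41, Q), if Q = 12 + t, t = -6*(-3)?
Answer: -5653074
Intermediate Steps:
t = 18
Q = 30 (Q = 12 + 18 = 30)
A(U, p) = 26 + U⁴ + 25*p (A(U, p) = 26 + (U³*U + 25*p) = 26 + (U⁴ + 25*p) = 26 + U⁴ + 25*p)
-2*A(41, Q) = -2*(26 + 41⁴ + 25*30) = -2*(26 + 2825761 + 750) = -2*2826537 = -5653074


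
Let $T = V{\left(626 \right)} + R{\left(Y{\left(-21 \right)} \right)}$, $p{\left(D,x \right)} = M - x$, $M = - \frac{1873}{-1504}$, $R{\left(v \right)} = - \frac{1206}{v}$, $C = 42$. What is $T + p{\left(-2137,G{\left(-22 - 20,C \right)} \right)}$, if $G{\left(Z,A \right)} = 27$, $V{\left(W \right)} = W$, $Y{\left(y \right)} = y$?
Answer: $\frac{6923991}{10528} \approx 657.67$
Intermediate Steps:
$M = \frac{1873}{1504}$ ($M = \left(-1873\right) \left(- \frac{1}{1504}\right) = \frac{1873}{1504} \approx 1.2453$)
$p{\left(D,x \right)} = \frac{1873}{1504} - x$
$T = \frac{4784}{7}$ ($T = 626 - \frac{1206}{-21} = 626 - - \frac{402}{7} = 626 + \frac{402}{7} = \frac{4784}{7} \approx 683.43$)
$T + p{\left(-2137,G{\left(-22 - 20,C \right)} \right)} = \frac{4784}{7} + \left(\frac{1873}{1504} - 27\right) = \frac{4784}{7} - \frac{38735}{1504} = \frac{6923991}{10528}$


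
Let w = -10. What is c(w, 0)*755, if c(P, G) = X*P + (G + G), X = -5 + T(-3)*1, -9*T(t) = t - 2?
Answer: 302000/9 ≈ 33556.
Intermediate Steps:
T(t) = 2/9 - t/9 (T(t) = -(t - 2)/9 = -(-2 + t)/9 = 2/9 - t/9)
X = -40/9 (X = -5 + (2/9 - 1/9*(-3))*1 = -5 + (2/9 + 1/3)*1 = -5 + (5/9)*1 = -5 + 5/9 = -40/9 ≈ -4.4444)
c(P, G) = 2*G - 40*P/9 (c(P, G) = -40*P/9 + (G + G) = -40*P/9 + 2*G = 2*G - 40*P/9)
c(w, 0)*755 = (2*0 - 40/9*(-10))*755 = (0 + 400/9)*755 = (400/9)*755 = 302000/9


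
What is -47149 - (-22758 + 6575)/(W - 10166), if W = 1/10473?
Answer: -5020053592592/106468517 ≈ -47151.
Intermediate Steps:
W = 1/10473 ≈ 9.5484e-5
-47149 - (-22758 + 6575)/(W - 10166) = -47149 - (-22758 + 6575)/(1/10473 - 10166) = -47149 - (-16183)/(-106468517/10473) = -47149 - (-16183)*(-10473)/106468517 = -47149 - 1*169484559/106468517 = -47149 - 169484559/106468517 = -5020053592592/106468517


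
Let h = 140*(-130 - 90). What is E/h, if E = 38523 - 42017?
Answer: 1747/15400 ≈ 0.11344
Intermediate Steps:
h = -30800 (h = 140*(-220) = -30800)
E = -3494
E/h = -3494/(-30800) = -3494*(-1/30800) = 1747/15400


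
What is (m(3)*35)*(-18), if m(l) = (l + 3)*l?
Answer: -11340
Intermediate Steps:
m(l) = l*(3 + l) (m(l) = (3 + l)*l = l*(3 + l))
(m(3)*35)*(-18) = ((3*(3 + 3))*35)*(-18) = ((3*6)*35)*(-18) = (18*35)*(-18) = 630*(-18) = -11340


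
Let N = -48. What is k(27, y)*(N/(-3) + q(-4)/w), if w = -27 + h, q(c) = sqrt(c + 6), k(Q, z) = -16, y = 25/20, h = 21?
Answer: -256 + 8*sqrt(2)/3 ≈ -252.23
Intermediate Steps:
y = 5/4 (y = 25*(1/20) = 5/4 ≈ 1.2500)
q(c) = sqrt(6 + c)
w = -6 (w = -27 + 21 = -6)
k(27, y)*(N/(-3) + q(-4)/w) = -16*(-48/(-3) + sqrt(6 - 4)/(-6)) = -16*(-48*(-1/3) + sqrt(2)*(-1/6)) = -16*(16 - sqrt(2)/6) = -256 + 8*sqrt(2)/3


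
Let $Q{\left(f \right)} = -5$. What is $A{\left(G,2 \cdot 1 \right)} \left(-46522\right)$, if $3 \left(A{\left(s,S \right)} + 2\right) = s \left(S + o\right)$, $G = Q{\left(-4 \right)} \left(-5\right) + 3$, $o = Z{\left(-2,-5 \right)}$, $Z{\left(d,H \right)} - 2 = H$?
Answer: $\frac{1581748}{3} \approx 5.2725 \cdot 10^{5}$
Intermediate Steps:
$Z{\left(d,H \right)} = 2 + H$
$o = -3$ ($o = 2 - 5 = -3$)
$G = 28$ ($G = \left(-5\right) \left(-5\right) + 3 = 25 + 3 = 28$)
$A{\left(s,S \right)} = -2 + \frac{s \left(-3 + S\right)}{3}$ ($A{\left(s,S \right)} = -2 + \frac{s \left(S - 3\right)}{3} = -2 + \frac{s \left(-3 + S\right)}{3}$)
$A{\left(G,2 \cdot 1 \right)} \left(-46522\right) = \left(-2 - 28 + \frac{1}{3} \cdot 2 \cdot 1 \cdot 28\right) \left(-46522\right) = \left(-2 - 28 + \frac{1}{3} \cdot 2 \cdot 28\right) \left(-46522\right) = \left(-2 - 28 + \frac{56}{3}\right) \left(-46522\right) = \left(- \frac{34}{3}\right) \left(-46522\right) = \frac{1581748}{3}$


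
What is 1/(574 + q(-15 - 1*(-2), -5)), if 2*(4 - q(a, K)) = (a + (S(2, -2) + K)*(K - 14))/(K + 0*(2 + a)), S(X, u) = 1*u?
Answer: 1/590 ≈ 0.0016949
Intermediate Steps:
S(X, u) = u
q(a, K) = 4 - (a + (-14 + K)*(-2 + K))/(2*K) (q(a, K) = 4 - (a + (-2 + K)*(K - 14))/(2*(K + 0*(2 + a))) = 4 - (a + (-2 + K)*(-14 + K))/(2*(K + 0)) = 4 - (a + (-14 + K)*(-2 + K))/(2*K))
1/(574 + q(-15 - 1*(-2), -5)) = 1/(574 + (½)*(-28 - (-15 - 1*(-2)) - 1*(-5)*(-24 - 5))/(-5)) = 1/(574 + (½)*(-⅕)*(-28 - (-15 + 2) - 1*(-5)*(-29))) = 1/(574 + (½)*(-⅕)*(-28 - 1*(-13) - 145)) = 1/(574 + (½)*(-⅕)*(-28 + 13 - 145)) = 1/(574 + (½)*(-⅕)*(-160)) = 1/(574 + 16) = 1/590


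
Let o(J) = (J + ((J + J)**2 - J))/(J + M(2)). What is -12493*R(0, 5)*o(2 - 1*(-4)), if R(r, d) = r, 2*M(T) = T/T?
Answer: 0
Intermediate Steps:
M(T) = 1/2 (M(T) = (T/T)/2 = (1/2)*1 = 1/2)
o(J) = 4*J**2/(1/2 + J) (o(J) = (J + ((J + J)**2 - J))/(J + 1/2) = (J + ((2*J)**2 - J))/(1/2 + J) = (J + (4*J**2 - J))/(1/2 + J) = (J + (-J + 4*J**2))/(1/2 + J) = (4*J**2)/(1/2 + J) = 4*J**2/(1/2 + J))
-12493*R(0, 5)*o(2 - 1*(-4)) = -0*8*(2 - 1*(-4))**2/(1 + 2*(2 - 1*(-4))) = -0*8*(2 + 4)**2/(1 + 2*(2 + 4)) = -0*8*6**2/(1 + 2*6) = -0*8*36/(1 + 12) = -0*8*36/13 = -0*8*36*(1/13) = -0*288/13 = -12493*0 = 0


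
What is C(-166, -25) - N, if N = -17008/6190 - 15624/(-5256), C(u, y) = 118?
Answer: 26609507/225935 ≈ 117.78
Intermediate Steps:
N = 50823/225935 (N = -17008*1/6190 - 15624*(-1/5256) = -8504/3095 + 217/73 = 50823/225935 ≈ 0.22495)
C(-166, -25) - N = 118 - 1*50823/225935 = 118 - 50823/225935 = 26609507/225935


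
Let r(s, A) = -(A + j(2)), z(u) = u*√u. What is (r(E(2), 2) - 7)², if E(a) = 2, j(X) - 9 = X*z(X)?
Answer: 356 + 144*√2 ≈ 559.65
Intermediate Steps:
z(u) = u^(3/2)
j(X) = 9 + X^(5/2) (j(X) = 9 + X*X^(3/2) = 9 + X^(5/2))
r(s, A) = -9 - A - 4*√2 (r(s, A) = -(A + (9 + 2^(5/2))) = -(A + (9 + 4*√2)) = -(9 + A + 4*√2) = -9 - A - 4*√2)
(r(E(2), 2) - 7)² = ((-9 - 1*2 - 4*√2) - 7)² = ((-9 - 2 - 4*√2) - 7)² = ((-11 - 4*√2) - 7)² = (-18 - 4*√2)²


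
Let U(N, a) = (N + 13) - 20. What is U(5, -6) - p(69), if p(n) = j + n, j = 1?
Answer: -72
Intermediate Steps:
U(N, a) = -7 + N (U(N, a) = (13 + N) - 20 = -7 + N)
p(n) = 1 + n
U(5, -6) - p(69) = (-7 + 5) - (1 + 69) = -2 - 1*70 = -2 - 70 = -72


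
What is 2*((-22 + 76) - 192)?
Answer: -276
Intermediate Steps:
2*((-22 + 76) - 192) = 2*(54 - 192) = 2*(-138) = -276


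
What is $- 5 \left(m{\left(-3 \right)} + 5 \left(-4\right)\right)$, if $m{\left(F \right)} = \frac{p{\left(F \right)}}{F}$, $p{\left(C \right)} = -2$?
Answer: $\frac{290}{3} \approx 96.667$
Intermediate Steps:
$m{\left(F \right)} = - \frac{2}{F}$
$- 5 \left(m{\left(-3 \right)} + 5 \left(-4\right)\right) = - 5 \left(- \frac{2}{-3} + 5 \left(-4\right)\right) = - 5 \left(\left(-2\right) \left(- \frac{1}{3}\right) - 20\right) = - 5 \left(\frac{2}{3} - 20\right) = \left(-5\right) \left(- \frac{58}{3}\right) = \frac{290}{3}$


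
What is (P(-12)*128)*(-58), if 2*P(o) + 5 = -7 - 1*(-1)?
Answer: 40832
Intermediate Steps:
P(o) = -11/2 (P(o) = -5/2 + (-7 - 1*(-1))/2 = -5/2 + (-7 + 1)/2 = -5/2 + (½)*(-6) = -5/2 - 3 = -11/2)
(P(-12)*128)*(-58) = -11/2*128*(-58) = -704*(-58) = 40832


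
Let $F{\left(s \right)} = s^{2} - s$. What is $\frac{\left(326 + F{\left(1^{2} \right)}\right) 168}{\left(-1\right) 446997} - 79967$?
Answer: $- \frac{11915021289}{148999} \approx -79967.0$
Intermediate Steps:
$\frac{\left(326 + F{\left(1^{2} \right)}\right) 168}{\left(-1\right) 446997} - 79967 = \frac{\left(326 + 1^{2} \left(-1 + 1^{2}\right)\right) 168}{\left(-1\right) 446997} - 79967 = \frac{\left(326 + 1 \left(-1 + 1\right)\right) 168}{-446997} - 79967 = \left(326 + 1 \cdot 0\right) 168 \left(- \frac{1}{446997}\right) - 79967 = \left(326 + 0\right) 168 \left(- \frac{1}{446997}\right) - 79967 = 326 \cdot 168 \left(- \frac{1}{446997}\right) - 79967 = 54768 \left(- \frac{1}{446997}\right) - 79967 = - \frac{18256}{148999} - 79967 = - \frac{11915021289}{148999}$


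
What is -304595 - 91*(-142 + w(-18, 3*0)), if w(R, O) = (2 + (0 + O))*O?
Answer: -291673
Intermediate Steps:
w(R, O) = O*(2 + O) (w(R, O) = (2 + O)*O = O*(2 + O))
-304595 - 91*(-142 + w(-18, 3*0)) = -304595 - 91*(-142 + (3*0)*(2 + 3*0)) = -304595 - 91*(-142 + 0*(2 + 0)) = -304595 - 91*(-142 + 0*2) = -304595 - 91*(-142 + 0) = -304595 - 91*(-142) = -304595 - 1*(-12922) = -304595 + 12922 = -291673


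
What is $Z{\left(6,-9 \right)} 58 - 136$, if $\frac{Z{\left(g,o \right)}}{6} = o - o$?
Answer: $-136$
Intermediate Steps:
$Z{\left(g,o \right)} = 0$ ($Z{\left(g,o \right)} = 6 \left(o - o\right) = 6 \cdot 0 = 0$)
$Z{\left(6,-9 \right)} 58 - 136 = 0 \cdot 58 - 136 = 0 - 136 = -136$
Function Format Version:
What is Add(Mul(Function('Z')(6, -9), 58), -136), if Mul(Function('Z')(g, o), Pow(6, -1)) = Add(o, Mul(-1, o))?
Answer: -136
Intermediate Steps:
Function('Z')(g, o) = 0 (Function('Z')(g, o) = Mul(6, Add(o, Mul(-1, o))) = Mul(6, 0) = 0)
Add(Mul(Function('Z')(6, -9), 58), -136) = Add(Mul(0, 58), -136) = Add(0, -136) = -136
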